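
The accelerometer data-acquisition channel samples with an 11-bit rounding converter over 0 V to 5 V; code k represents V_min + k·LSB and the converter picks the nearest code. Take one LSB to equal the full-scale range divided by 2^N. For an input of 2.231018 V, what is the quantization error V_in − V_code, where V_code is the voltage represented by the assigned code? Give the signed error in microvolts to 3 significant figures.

Range is 5 V. LSB = 5 V / 2^11 ≈ 2.441 mV.
(V_in − V_min)/LSB = (2.231018 − (0)) × 2048/5 = 913.8250 → nearest code k = 914.
V_code = 0 + (914/2048) × 5 = 2.231445313 V.
V_in − V_code = 2.231018 − (2.231445313) = −427 µV.

−427 µV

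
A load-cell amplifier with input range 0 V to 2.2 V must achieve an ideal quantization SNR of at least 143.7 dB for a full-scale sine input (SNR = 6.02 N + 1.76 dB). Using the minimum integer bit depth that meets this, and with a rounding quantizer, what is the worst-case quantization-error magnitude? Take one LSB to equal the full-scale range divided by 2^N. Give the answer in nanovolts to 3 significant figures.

V_FS = 2.2 V.
Required N = ⌈(143.7 − 1.76)/6.02⌉ = ⌈23.578⌉ = 24.
LSB = 2.2 V ÷ 2^24 = 2.2/16777216 V = 131.13 nV.
|e|_max = LSB/2 = 65.6 nV.

65.6 nV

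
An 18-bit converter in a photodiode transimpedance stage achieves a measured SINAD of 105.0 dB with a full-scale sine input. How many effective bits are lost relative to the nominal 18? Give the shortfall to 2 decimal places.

ENOB = (SINAD − 1.76)/6.02 = (105.0 − 1.76)/6.02 = 17.1495 bits.
Lost resolution: 18 − 17.1495 = 0.8505 bits.

0.85 bits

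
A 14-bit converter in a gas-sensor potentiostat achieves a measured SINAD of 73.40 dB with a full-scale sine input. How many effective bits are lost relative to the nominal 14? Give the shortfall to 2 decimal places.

2.10 bits

ENOB = (SINAD − 1.76)/6.02 = (73.40 − 1.76)/6.02 = 11.9003 bits.
14 − 11.9003 = 2.10 bits below nominal.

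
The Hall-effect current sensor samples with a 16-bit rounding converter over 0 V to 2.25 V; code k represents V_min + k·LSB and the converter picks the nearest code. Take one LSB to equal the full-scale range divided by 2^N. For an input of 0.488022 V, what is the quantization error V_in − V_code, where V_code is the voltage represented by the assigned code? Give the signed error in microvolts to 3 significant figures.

Full-scale range = 2.25 V. LSB = 2.25 V / 2^16 ≈ 34.33 µV.
Position in LSBs: (0.488022 − (0)) × 65536/2.25 = 14214.6710; rounding gives k = 14215.
V_code = V_min + k × range/2^16 = 0 + 14215 × 2.25/65536 = 0.48803329468 V.
V_in − V_code = 0.488022 − (0.48803329468) = −11.3 µV.

−11.3 µV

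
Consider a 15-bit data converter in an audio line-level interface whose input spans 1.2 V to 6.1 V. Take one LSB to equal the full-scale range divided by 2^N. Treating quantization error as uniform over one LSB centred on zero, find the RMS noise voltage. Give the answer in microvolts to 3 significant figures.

43.2 µV

The full-scale span is 6.1 − (1.2) = 4.9 V.
Step size = 4.9/32768 V = 149.54 µV.
RMS of a uniform error over width LSB is LSB/√12 = 43.2 µV.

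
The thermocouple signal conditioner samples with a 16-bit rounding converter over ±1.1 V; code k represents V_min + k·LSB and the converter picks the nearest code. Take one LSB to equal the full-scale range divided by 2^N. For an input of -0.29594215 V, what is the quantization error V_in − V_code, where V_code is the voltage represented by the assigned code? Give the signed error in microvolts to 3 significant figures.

+5.12 µV

Range = 1.1 − (-1.1) = 2.2 V. LSB = 2.2 V / 2^16 ≈ 33.57 µV.
(V_in − V_min)/LSB = (-0.29594215 − (-1.1)) × 65536/2.2 = 23952.1524 → nearest code k = 23952.
Reconstructed level: -1.1 + 23952 × 2.2/65536 V = -0.29594726563 V.
e = -0.29594215 − (-0.29594726563) = +5.12 µV.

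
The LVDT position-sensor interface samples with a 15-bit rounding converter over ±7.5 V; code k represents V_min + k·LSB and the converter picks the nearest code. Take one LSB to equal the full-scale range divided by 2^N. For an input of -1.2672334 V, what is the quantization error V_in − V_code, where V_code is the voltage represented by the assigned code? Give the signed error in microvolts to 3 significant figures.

−144 µV

Span: 7.5 V − (-7.5 V) = 15 V. LSB = 15 V / 2^15 ≈ 457.8 µV.
(V_in − V_min)/LSB = (-1.2672334 − (-7.5)) × 32768/15 = 13615.6864 → nearest code k = 13616.
Reconstructed level: -7.5 + 13616 × 15/32768 V = -1.2670898438 V.
Error = V_in − V_code = -1.2672334 − (-1.2670898438) = −144 µV.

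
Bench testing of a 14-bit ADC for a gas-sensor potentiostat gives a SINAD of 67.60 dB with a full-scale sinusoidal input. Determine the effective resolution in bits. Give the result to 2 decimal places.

10.94 bits

Inverting SNR = 6.02 N + 1.76: N_eff = (67.60 − 1.76)/6.02 = 10.9369.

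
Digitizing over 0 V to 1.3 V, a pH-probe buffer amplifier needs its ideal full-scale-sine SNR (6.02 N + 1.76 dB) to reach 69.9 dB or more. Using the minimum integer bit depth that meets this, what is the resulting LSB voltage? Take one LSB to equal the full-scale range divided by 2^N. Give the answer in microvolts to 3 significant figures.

317 µV

Range is 1.3 V.
6.02 N + 1.76 ≥ 69.9 gives N ≥ 11.319, so the minimum integer is 12.
Step size = 1.3/4096 V = 317 µV.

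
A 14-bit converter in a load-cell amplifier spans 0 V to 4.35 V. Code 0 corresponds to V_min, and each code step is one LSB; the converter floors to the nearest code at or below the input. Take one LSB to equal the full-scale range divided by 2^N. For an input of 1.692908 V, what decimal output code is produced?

Range is 4.35 V. LSB = 4.35 V / 2^14 ≈ 265.5 µV.
V_in − V_min = 1.692908 − (0) = 1.692908 V.
Divide by LSB: 1.692908 × 16384/4.35 = 6376.2310.
Truncating gives code 6376.

6376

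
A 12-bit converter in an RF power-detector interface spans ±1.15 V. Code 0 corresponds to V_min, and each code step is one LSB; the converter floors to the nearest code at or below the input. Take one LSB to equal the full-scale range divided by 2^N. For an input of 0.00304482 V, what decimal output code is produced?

2053

Span: 1.15 V − (-1.15 V) = 2.3 V. LSB = 2.3 V / 2^12 ≈ 0.5615 mV.
code = ⌊(V_in − V_min)/LSB⌋ = ⌊(V_in − V_min) × 2^12 / range⌋
     = ⌊(0.00304482 − (-1.15)) × 4096 / 2.3⌋ = ⌊1.15304482 × 4096/2.3⌋
     = ⌊2053.422⌋ = 2053.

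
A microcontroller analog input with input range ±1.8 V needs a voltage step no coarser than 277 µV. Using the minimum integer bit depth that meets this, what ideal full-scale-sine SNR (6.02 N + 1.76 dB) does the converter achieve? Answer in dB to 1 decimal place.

86.0 dB

Span: 1.8 V − (-1.8 V) = 3.6 V.
3.6 V / 277 µV = 13000. Since 2^13 = 8192 and 2^14 = 16384, N = 14.
Ideal SNR at N = 14: 6.02·14 + 1.76 = 86.0 dB.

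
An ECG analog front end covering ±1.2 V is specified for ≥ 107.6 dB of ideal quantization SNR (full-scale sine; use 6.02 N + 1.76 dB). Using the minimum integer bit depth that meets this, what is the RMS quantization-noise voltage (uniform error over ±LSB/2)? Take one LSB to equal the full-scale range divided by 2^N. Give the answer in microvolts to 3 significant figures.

2.64 µV

The full-scale span is 1.2 − (-1.2) = 2.4 V.
6.02 N + 1.76 ≥ 107.6 gives N ≥ 17.581, so the minimum integer is 18.
One LSB is 2.4 V / 262144 = 9.1553 µV.
V_rms = LSB/√12 = 2.64 µV.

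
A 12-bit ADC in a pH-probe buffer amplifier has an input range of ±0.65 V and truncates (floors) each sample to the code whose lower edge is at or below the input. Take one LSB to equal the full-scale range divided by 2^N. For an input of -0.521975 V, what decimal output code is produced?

The full-scale span is 0.65 − (-0.65) = 1.3 V. LSB = 1.3 V / 2^12 ≈ 317.4 µV.
(V_in − V_min) × 2^12/range = (-0.521975 − (-0.65)) × 4096/1.3 = 403.377.
Floor → code = 403.

403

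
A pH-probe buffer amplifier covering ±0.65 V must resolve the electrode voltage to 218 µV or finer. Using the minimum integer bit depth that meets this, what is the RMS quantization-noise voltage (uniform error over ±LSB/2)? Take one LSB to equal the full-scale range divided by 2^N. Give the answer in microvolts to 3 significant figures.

45.8 µV

Full-scale range = 0.65 V − (-0.65 V) = 1.3 V.
Levels needed ≥ 1.3/218 µV = 5963. 2^13 = 8192 suffices, so N_min = 13.
Step size = 1.3/8192 V = 158.69 µV.
RMS noise = LSB/√12 = 45.8 µV.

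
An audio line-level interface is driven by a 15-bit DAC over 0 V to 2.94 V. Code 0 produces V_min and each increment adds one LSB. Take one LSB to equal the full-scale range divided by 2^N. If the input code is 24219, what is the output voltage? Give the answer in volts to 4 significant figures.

2.173 V

Full-scale range = 2.94 V. LSB = 2.94 V / 2^15.
Output = V_min + (24219/32768) × range = 0 + 0.739105 × 2.94 V
      = 0 V + 2.17297 V = 2.17297 V.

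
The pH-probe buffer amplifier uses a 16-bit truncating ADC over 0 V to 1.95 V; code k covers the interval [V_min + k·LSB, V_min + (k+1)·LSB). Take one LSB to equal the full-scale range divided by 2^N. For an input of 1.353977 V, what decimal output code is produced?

V_FS = 1.95 V. LSB = 1.95 V / 2^16 ≈ 29.75 µV.
code = ⌊(V_in − V_min)/LSB⌋ = ⌊(V_in − V_min) × 2^16 / range⌋
     = ⌊(1.353977 − (0)) × 65536 / 1.95⌋ = ⌊1.353977 × 65536/1.95⌋
     = ⌊45504.737⌋ = 45504.

45504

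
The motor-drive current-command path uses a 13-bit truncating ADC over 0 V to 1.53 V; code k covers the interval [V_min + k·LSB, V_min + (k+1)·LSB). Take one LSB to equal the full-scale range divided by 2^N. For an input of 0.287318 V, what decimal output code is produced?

V_FS = 1.53 V. LSB = 1.53 V / 2^13 ≈ 186.8 µV.
(V_in − V_min) × 2^13/range = (0.287318 − (0)) × 8192/1.53 = 1538.372.
Floor → code = 1538.

1538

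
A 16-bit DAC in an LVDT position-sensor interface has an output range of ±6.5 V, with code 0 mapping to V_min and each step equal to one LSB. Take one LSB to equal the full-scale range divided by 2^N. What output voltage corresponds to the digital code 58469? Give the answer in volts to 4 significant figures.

Span: 6.5 V − (-6.5 V) = 13 V. LSB = 13 V / 2^16.
V_out = V_min + code × LSB = -6.5 V + 58469 × 13 V / 65536
      = -6.5 + 11.5982 = 5.09816 V.

5.098 V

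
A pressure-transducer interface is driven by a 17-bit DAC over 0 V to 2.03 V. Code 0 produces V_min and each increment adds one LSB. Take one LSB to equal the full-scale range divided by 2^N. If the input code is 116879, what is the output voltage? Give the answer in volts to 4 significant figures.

Span = 2.03 V. LSB = 2.03 V / 2^17.
Output = V_min + (116879/131072) × range = 0 + 0.891716 × 2.03 V
      = 0 V + 1.81018 V = 1.81018 V.

1.810 V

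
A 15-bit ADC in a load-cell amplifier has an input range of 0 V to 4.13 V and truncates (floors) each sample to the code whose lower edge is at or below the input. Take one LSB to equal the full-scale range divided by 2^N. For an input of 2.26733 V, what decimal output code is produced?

Span = 4.13 V. LSB = 4.13 V / 2^15 ≈ 126.0 µV.
code = ⌊(V_in − V_min)/LSB⌋ = ⌊(V_in − V_min) × 2^15 / range⌋
     = ⌊(2.26733 − (0)) × 32768 / 4.13⌋ = ⌊2.26733 × 32768/4.13⌋
     = ⌊17989.315⌋ = 17989.

17989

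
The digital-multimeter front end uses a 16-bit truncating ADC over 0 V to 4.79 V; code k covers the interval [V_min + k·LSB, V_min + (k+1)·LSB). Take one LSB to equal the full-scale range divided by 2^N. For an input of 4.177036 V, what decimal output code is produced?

57149

Span = 4.79 V. LSB = 4.79 V / 2^16 ≈ 73.09 µV.
(V_in − V_min) × 2^16/range = (4.177036 − (0)) × 65536/4.79 = 57149.526.
Floor → code = 57149.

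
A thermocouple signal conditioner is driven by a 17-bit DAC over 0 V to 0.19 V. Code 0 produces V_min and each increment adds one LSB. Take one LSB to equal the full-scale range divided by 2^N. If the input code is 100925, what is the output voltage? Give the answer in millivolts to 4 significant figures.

146.3 mV

Full-scale range = 0.19 V. LSB = 0.19 V / 2^17.
Output = V_min + (100925/131072) × range = 0 + 0.769997 × 0.19 V
      = 0 + 0.146299 = 0.146299 V.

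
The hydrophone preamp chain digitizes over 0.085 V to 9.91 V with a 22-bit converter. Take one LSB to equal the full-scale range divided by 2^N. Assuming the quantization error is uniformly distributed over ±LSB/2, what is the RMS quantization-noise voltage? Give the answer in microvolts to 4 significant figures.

Full-scale range = 9.91 V − (0.085 V) = 9.825 V.
LSB = 9.825 V / 2^22 = 2.34246 µV.
For a uniform distribution on [−LSB/2, +LSB/2], V_rms = LSB/√12 = 2.34246 µV/3.4641 = 0.6762 µV.

0.6762 µV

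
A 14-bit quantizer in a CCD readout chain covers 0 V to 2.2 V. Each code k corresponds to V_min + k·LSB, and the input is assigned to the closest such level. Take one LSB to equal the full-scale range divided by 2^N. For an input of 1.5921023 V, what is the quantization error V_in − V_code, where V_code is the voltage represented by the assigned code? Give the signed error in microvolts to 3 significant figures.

−24.2 µV

V_FS = 2.2 V. LSB = 2.2 V / 2^14 ≈ 134.3 µV.
(1.5921023 − (0)) / LSB = 1.5921023 × 16384/2.2 = 11856.8200. Nearest integer: k = 11857.
Reconstructed level: 0 + 11857 × 2.2/16384 V = 1.5921264648 V.
V_in − V_code = 1.5921023 − (1.5921264648) = −24.2 µV.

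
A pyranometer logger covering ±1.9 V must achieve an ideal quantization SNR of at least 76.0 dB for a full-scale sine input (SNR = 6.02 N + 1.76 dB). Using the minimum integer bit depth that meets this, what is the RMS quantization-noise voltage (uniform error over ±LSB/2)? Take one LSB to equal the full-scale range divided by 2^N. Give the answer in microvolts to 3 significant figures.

134 µV

Full-scale range = 1.9 V − (-1.9 V) = 3.8 V.
6.02 N + 1.76 ≥ 76.0 gives N ≥ 12.332, so the minimum integer is 13.
LSB = 3.8 V / 2^13 = 463.87 µV.
σ_q = LSB/√12 = 463.87 µV/3.4641 = 134 µV.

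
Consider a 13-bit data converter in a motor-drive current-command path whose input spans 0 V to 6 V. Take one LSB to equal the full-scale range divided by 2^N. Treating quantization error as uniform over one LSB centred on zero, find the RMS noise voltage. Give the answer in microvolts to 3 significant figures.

V_FS = 6 V.
One LSB is 6 V / 8192 = 0.73242 mV.
V_rms = LSB/√12 = 0.73242 mV / √12 = 211 µV.

211 µV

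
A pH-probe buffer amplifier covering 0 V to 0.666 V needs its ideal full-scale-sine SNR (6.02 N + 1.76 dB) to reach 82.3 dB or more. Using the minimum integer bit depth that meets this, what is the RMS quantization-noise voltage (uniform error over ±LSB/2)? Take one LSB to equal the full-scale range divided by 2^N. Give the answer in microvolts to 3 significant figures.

11.7 µV

V_FS = 0.666 V.
N ≥ (82.3 − 1.76)/6.02 = 13.379 → N_min = 14.
LSB = 0.666 V ÷ 2^14 = 0.666/16384 V = 40.649 µV.
V_rms = LSB/√12 = 11.7 µV.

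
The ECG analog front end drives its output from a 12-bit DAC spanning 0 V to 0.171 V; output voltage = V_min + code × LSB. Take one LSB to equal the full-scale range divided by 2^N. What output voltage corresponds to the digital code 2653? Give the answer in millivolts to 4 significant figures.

Span = 0.171 V. LSB = 0.171 V / 2^12.
V_out = V_min + code × LSB = 0 V + 2653 × 0.171 V / 4096
      = 0 V + 0.110758 V = 0.110758 V.

110.8 mV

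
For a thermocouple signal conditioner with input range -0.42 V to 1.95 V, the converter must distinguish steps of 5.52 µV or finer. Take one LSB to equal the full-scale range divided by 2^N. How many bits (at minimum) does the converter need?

The full-scale span is 1.95 − (-0.42) = 2.37 V.
Need 2^N ≥ 2.37 V / 5.52 µV = 429300 → N_min = 19.

19 bits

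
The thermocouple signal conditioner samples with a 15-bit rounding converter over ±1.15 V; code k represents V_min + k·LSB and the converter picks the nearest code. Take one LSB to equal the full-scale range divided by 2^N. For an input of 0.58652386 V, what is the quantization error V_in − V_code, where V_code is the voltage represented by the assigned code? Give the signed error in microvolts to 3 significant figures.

Full-scale range = 1.15 V − (-1.15 V) = 2.3 V. LSB = 2.3 V / 2^15 ≈ 70.19 µV.
(0.58652386 − (-1.15)) / LSB = 1.73652386 × 32768/2.3 = 24740.1799. Nearest integer: k = 24740.
V_code = -1.15 + (24740/32768) × 2.3 = 0.58651123047 V.
V_in − V_code = 0.58652386 − (0.58651123047) = +12.6 µV.

+12.6 µV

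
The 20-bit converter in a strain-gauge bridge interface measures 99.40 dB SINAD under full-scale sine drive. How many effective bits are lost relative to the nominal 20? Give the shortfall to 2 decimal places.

N_eff = (99.40 − 1.76)/6.02 = 16.2193 bits.
Lost resolution: 20 − 16.2193 = 3.7807 bits.

3.78 bits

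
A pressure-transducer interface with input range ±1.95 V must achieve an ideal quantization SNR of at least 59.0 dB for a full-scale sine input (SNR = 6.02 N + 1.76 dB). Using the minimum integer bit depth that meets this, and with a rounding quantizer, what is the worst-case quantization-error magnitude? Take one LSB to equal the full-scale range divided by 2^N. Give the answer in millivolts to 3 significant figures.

Full-scale range = 1.95 V − (-1.95 V) = 3.9 V.
6.02 N + 1.76 ≥ 59.0 gives N ≥ 9.508, so the minimum integer is 10.
One LSB is 3.9 V / 1024 = 3.8086 mV.
Half an LSB is 1.90 mV.

1.90 mV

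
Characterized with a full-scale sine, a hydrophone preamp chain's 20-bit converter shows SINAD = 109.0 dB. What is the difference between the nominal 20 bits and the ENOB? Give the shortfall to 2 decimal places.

2.19 bits

Effective bits = (109.0 − 1.76)/6.02 = 17.8140.
Lost resolution: 20 − 17.8140 = 2.1860 bits.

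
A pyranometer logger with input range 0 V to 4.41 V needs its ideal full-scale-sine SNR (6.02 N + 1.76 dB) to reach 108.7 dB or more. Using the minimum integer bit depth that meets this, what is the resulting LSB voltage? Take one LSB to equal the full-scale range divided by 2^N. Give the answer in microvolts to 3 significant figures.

16.8 µV

Range is 4.41 V.
Required N = ⌈(108.7 − 1.76)/6.02⌉ = ⌈17.764⌉ = 18.
One LSB is 4.41 V / 262144 = 16.8 µV.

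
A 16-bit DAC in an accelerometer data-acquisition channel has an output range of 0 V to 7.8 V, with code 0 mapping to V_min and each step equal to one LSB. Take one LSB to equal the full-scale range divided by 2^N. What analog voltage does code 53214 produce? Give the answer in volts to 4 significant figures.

6.333 V

V_FS = 7.8 V. LSB = 7.8 V / 2^16.
V_out = 0 + 53214 × (7.8/65536) V
      = 0 V + 6.33345 V = 6.33345 V.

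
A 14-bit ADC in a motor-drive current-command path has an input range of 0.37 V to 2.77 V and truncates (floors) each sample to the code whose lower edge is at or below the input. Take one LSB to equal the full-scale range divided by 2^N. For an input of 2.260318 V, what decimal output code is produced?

12904

Span: 2.77 V − (0.37 V) = 2.4 V. LSB = 2.4 V / 2^14 ≈ 146.5 µV.
V_in − V_min = 2.260318 − (0.37) = 1.890318 V.
Divide by LSB: 1.890318 × 16384/2.4 = 12904.5709.
Truncating gives code 12904.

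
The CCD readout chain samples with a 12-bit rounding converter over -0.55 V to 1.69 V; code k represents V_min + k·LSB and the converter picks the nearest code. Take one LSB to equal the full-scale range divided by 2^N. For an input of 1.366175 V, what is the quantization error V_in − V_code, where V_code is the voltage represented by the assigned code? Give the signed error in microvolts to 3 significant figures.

Full-scale range = 1.69 V − (-0.55 V) = 2.24 V. LSB = 2.24 V / 2^12 ≈ 0.5469 mV.
(1.366175 − (-0.55)) / LSB = 1.916175 × 4096/2.24 = 3503.8629. Nearest integer: k = 3504.
V_code = -0.55 + (3504/4096) × 2.24 = 1.366250000 V.
e = 1.366175 − (1.366250000) = −75.0 µV.

−75.0 µV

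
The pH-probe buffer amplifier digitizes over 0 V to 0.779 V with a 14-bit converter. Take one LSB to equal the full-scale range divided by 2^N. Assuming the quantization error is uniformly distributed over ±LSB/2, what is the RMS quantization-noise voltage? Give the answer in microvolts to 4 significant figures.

13.73 µV

Span = 0.779 V.
LSB = 0.779 V / 2^14 = 47.5464 µV.
RMS of a uniform error over width LSB is LSB/√12 = 13.73 µV.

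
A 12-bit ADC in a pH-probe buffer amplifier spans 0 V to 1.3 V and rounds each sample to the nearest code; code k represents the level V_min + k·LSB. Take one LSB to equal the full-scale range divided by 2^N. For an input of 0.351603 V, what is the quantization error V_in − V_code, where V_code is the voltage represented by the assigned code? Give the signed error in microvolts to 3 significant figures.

Range is 1.3 V. LSB = 1.3 V / 2^12 ≈ 317.4 µV.
Position in LSBs: (0.351603 − (0)) × 4096/1.3 = 1107.8199; rounding gives k = 1108.
V_code = V_min + k × range/2^12 = 0 + 1108 × 1.3/4096 = 0.3516601563 V.
V_in − V_code = 0.351603 − (0.3516601563) = −57.2 µV.

−57.2 µV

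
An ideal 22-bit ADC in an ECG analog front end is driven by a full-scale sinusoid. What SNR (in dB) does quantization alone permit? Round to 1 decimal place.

134.2 dB

For an ideal N-bit converter with full-scale sine input, SNR = 6.02 N + 1.76 dB. SNR = 6.02 × 22 + 1.76 = 132.44 + 1.76 = 134.20 dB.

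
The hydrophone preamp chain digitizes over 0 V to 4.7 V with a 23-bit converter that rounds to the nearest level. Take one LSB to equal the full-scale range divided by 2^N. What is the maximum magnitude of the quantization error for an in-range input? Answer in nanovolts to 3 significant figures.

280 nV

Range is 4.7 V.
Step size = 4.7/8388608 V = 0.56028 µV.
|e|_max = LSB/2 = 280 nV.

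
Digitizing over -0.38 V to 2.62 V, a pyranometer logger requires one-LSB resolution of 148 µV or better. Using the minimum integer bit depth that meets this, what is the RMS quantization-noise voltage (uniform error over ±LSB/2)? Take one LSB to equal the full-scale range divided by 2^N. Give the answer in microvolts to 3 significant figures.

26.4 µV

Range = 2.62 − (-0.38) = 3 V.
Required number of levels: 3/148 µV = 20270; smallest N with 2^N ≥ that is 15.
One LSB is 3 V / 32768 = 91.553 µV.
RMS noise = LSB/√12 = 26.4 µV.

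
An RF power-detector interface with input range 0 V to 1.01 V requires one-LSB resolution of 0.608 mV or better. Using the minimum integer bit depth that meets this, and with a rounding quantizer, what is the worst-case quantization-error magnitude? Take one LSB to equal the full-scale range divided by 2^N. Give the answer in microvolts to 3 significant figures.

247 µV

Span = 1.01 V.
1.01 V / 0.608 mV = 1661. Since 2^10 = 1024 and 2^11 = 2048, N = 11.
One LSB is 1.01 V / 2048 = 493.16 µV.
|e|_max = LSB/2 = 247 µV.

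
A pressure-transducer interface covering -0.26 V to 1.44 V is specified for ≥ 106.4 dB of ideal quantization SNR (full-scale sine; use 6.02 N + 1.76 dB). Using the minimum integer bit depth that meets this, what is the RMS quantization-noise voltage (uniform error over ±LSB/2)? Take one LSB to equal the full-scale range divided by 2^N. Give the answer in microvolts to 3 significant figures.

1.87 µV

Range = 1.44 − (-0.26) = 1.7 V.
N ≥ (106.4 − 1.76)/6.02 = 17.382 → N_min = 18.
Step size = 1.7/262144 V = 6.4850 µV.
V_rms = LSB/√12 = 1.87 µV.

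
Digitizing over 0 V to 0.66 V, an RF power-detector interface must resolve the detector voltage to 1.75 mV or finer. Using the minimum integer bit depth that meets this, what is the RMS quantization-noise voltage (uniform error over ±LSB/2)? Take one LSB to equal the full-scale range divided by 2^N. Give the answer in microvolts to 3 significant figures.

V_FS = 0.66 V.
0.66 V / 1.75 mV = 377.1. Since 2^8 = 256 and 2^9 = 512, N = 9.
Step size = 0.66/512 V = 1.2891 mV.
RMS noise = LSB/√12 = 372 µV.

372 µV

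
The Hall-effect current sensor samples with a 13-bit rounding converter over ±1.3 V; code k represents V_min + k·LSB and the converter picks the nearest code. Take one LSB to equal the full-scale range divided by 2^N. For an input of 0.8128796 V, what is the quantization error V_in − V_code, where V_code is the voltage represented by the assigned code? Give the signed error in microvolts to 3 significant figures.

The full-scale span is 1.3 − (-1.3) = 2.6 V. LSB = 2.6 V / 2^13 ≈ 317.4 µV.
(0.8128796 − (-1.3)) / LSB = 2.1128796 × 8192/2.6 = 6657.1960. Nearest integer: k = 6657.
V_code = V_min + k × range/2^13 = -1.3 + 6657 × 2.6/8192 = 0.8128173828 V.
Error = V_in − V_code = 0.8128796 − (0.8128173828) = +62.2 µV.

+62.2 µV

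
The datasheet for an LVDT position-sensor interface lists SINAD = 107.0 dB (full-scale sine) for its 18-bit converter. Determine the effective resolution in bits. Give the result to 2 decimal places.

17.48 bits

ENOB = (SINAD − 1.76) / 6.02 = (107.0 − 1.76) / 6.02 = 105.24 / 6.02 = 17.4817.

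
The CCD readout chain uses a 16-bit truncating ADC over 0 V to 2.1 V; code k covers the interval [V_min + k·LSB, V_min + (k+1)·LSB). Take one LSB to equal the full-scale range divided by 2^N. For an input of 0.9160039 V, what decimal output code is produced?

Full-scale range = 2.1 V. LSB = 2.1 V / 2^16 ≈ 32.04 µV.
(V_in − V_min) × 2^16/range = (0.9160039 − (0)) × 65536/2.1 = 28586.301.
Floor → code = 28586.

28586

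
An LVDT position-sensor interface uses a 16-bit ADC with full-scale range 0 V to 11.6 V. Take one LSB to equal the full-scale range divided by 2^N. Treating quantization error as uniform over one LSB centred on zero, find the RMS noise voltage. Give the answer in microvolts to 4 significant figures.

Full-scale range = 11.6 V.
One LSB is 11.6 V / 65536 = 177.002 µV.
For a uniform distribution on [−LSB/2, +LSB/2], V_rms = LSB/√12 = 177.002 µV/3.4641 = 51.10 µV.

51.10 µV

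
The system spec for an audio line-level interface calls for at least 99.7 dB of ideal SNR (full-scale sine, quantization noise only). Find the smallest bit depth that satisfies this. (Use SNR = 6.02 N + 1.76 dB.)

Required N = ⌈(99.7 − 1.76)/6.02⌉ = ⌈16.269⌉ = 17.

17 bits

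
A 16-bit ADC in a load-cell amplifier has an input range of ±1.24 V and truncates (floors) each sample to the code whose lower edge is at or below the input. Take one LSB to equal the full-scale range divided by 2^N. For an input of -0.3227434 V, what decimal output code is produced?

Full-scale range = 1.24 V − (-1.24 V) = 2.48 V. LSB = 2.48 V / 2^16 ≈ 37.84 µV.
V_in − V_min = -0.3227434 − (-1.24) = 0.9172566 V.
Divide by LSB: 0.9172566 × 65536/2.48 = 24239.2454.
Truncating gives code 24239.

24239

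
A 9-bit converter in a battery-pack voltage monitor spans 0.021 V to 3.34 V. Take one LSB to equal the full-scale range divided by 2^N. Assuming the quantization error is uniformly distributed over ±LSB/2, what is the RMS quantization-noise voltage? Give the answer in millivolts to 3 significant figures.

1.87 mV

Range = 3.34 − (0.021) = 3.319 V.
LSB = 3.319 V ÷ 2^9 = 3.319/512 V = 6.4824 mV.
For a uniform distribution on [−LSB/2, +LSB/2], V_rms = LSB/√12 = 6.4824 mV/3.4641 = 1.87 mV.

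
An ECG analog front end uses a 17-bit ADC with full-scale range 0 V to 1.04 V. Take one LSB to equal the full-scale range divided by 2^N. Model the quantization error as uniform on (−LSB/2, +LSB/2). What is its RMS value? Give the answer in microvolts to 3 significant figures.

2.29 µV

V_FS = 1.04 V.
One LSB is 1.04 V / 131072 = 7.9346 µV.
RMS of a uniform error over width LSB is LSB/√12 = 2.29 µV.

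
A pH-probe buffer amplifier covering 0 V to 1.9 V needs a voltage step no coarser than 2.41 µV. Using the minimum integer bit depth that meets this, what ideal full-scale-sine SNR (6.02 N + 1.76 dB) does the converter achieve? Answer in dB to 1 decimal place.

122.2 dB

Span = 1.9 V.
Required number of levels: 1.9/2.41 µV = 788380; smallest N with 2^N ≥ that is 20.
6.02(20) + 1.76 = 122.16 dB.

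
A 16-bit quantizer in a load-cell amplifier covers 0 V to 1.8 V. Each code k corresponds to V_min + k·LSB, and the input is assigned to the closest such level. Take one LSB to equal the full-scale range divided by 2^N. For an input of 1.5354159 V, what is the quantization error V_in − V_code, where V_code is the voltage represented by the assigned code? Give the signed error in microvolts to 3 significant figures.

Range is 1.8 V. LSB = 1.8 V / 2^16 ≈ 27.47 µV.
(1.5354159 − (0)) / LSB = 1.5354159 × 65536/1.8 = 55902.7869. Nearest integer: k = 55903.
Reconstructed level: 0 + 55903 × 1.8/65536 V = 1.5354217529 V.
V_in − V_code = 1.5354159 − (1.5354217529) = −5.85 µV.

−5.85 µV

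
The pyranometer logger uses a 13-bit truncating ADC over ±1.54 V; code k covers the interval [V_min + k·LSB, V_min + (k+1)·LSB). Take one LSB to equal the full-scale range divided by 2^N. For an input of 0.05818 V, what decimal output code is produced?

Span: 1.54 V − (-1.54 V) = 3.08 V. LSB = 3.08 V / 2^13 ≈ 376.0 µV.
V_in − V_min = 0.05818 − (-1.54) = 1.59818 V.
Divide by LSB: 1.59818 × 8192/3.08 = 4250.7437.
Truncating gives code 4250.

4250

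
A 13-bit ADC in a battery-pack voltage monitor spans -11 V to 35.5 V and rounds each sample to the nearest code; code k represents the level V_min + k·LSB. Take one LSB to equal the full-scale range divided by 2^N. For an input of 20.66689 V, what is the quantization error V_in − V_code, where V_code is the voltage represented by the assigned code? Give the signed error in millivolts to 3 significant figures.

−1.02 mV

Range = 35.5 − (-11) = 46.5 V. LSB = 46.5 V / 2^13 ≈ 5.676 mV.
(20.66689 − (-11)) / LSB = 31.66689 × 8192/46.5 = 5578.8207. Nearest integer: k = 5579.
Reconstructed level: -11 + 5579 × 46.5/8192 V = 20.66790771 V.
Error = V_in − V_code = 20.66689 − (20.66790771) = −1.02 mV.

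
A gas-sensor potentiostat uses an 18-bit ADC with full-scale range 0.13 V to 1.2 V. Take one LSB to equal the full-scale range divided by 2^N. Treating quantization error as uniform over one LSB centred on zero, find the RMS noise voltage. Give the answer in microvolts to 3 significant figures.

Range = 1.2 − (0.13) = 1.07 V.
LSB = 1.07 V ÷ 2^18 = 1.07/262144 V = 4.0817 µV.
σ_q = LSB/√12 = 4.0817 µV/3.4641 = 1.18 µV.

1.18 µV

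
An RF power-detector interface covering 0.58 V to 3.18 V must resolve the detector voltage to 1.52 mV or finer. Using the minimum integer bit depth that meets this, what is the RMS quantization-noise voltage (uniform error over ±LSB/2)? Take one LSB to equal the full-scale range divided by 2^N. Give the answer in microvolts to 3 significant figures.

Span: 3.18 V − (0.58 V) = 2.6 V.
Levels needed ≥ 2.6/1.52 mV = 1711. 2^11 = 2048 suffices, so N_min = 11.
LSB = 2.6 V ÷ 2^11 = 2.6/2048 V = 1.2695 mV.
V_rms = LSB/√12 = 366 µV.

366 µV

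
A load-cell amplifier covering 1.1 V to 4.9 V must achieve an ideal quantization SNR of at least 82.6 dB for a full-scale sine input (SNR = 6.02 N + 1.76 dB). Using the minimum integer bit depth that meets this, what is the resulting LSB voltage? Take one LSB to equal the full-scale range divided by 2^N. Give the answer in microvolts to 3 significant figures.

Span: 4.9 V − (1.1 V) = 3.8 V.
6.02 N + 1.76 ≥ 82.6 gives N ≥ 13.429, so the minimum integer is 14.
Step size = 3.8/16384 V = 232 µV.

232 µV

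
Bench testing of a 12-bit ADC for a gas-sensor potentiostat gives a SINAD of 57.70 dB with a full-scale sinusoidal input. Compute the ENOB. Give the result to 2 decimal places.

(57.70 − 1.76) / 6.02 = 55.94/6.02 = 9.2924 effective bits.

9.29 bits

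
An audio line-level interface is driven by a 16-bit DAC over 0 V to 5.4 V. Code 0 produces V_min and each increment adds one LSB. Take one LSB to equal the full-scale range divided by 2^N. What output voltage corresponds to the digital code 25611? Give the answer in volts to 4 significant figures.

Full-scale range = 5.4 V. LSB = 5.4 V / 2^16.
V_out = V_min + code × LSB = 0 V + 25611 × 5.4 V / 65536
      = 0 + 2.11028 = 2.11028 V.

2.110 V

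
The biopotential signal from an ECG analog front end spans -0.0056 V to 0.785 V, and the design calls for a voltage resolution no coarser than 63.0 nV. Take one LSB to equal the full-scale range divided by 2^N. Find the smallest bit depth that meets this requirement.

Full-scale range = 0.785 V − (-0.0056 V) = 0.7906 V.
Need 2^N ≥ 0.7906 V / 63.0 nV = 1.255e7 → N_min = 24.

24 bits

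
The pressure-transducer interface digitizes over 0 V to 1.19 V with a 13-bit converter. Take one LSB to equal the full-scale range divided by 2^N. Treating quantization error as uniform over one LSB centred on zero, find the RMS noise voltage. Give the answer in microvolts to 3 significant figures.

Span = 1.19 V.
One LSB is 1.19 V / 8192 = 145.26 µV.
For a uniform distribution on [−LSB/2, +LSB/2], V_rms = LSB/√12 = 145.26 µV/3.4641 = 41.9 µV.

41.9 µV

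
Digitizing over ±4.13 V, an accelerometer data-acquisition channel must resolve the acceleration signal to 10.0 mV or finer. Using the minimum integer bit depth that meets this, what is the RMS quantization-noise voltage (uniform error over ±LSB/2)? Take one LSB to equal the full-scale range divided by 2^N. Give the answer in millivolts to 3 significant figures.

The full-scale span is 4.13 − (-4.13) = 8.26 V.
Levels needed ≥ 8.26/10.0 mV = 826.0. 2^10 = 1024 suffices, so N_min = 10.
LSB = 8.26 V / 2^10 = 8.0664 mV.
V_rms = LSB/√12 = 2.33 mV.

2.33 mV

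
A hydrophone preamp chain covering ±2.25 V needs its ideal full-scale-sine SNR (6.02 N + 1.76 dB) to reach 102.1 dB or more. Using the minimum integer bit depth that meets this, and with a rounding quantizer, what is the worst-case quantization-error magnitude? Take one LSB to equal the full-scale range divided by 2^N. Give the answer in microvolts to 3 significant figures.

Full-scale range = 2.25 V − (-2.25 V) = 4.5 V.
N ≥ (102.1 − 1.76)/6.02 = 16.668 → N_min = 17.
LSB = 4.5 V / 2^17 = 34.332 µV.
Half an LSB is 17.2 µV.

17.2 µV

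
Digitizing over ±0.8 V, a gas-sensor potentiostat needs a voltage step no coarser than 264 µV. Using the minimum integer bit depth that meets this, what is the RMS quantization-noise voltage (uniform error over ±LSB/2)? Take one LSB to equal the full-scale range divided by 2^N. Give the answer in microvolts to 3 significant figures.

Span: 0.8 V − (-0.8 V) = 1.6 V.
1.6 V / 264 µV = 6061. Since 2^12 = 4096 and 2^13 = 8192, N = 13.
Step size = 1.6/8192 V = 195.31 µV.
σ_q = LSB/√12 = 195.31 µV/3.4641 = 56.4 µV.

56.4 µV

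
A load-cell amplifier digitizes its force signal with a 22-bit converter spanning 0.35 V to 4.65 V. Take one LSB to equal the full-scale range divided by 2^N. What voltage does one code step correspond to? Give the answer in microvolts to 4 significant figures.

Range = 4.65 − (0.35) = 4.3 V.
Number of codes = 2^22 = 4194304.
LSB = 4.3 V ÷ 2^22 = 4.3/4194304 V = 1.025 µV.

1.025 µV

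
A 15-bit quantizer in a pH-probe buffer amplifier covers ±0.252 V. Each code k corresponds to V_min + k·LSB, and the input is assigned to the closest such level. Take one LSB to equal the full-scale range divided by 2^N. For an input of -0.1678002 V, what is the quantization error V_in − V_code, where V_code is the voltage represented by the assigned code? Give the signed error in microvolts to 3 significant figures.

+4.98 µV

Range = 0.252 − (-0.252) = 0.504 V. LSB = 0.504 V / 2^15 ≈ 15.38 µV.
(-0.1678002 − (-0.252)) / LSB = 0.0841998 × 32768/0.504 = 5474.3235. Nearest integer: k = 5474.
V_code = V_min + k × range/2^15 = -0.252 + 5474 × 0.504/32768 = -0.16780517578 V.
Error = V_in − V_code = -0.1678002 − (-0.16780517578) = +4.98 µV.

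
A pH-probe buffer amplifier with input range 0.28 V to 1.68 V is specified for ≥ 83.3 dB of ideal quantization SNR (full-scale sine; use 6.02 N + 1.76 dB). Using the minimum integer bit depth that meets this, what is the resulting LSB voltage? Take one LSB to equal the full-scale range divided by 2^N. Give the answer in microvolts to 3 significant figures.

85.4 µV

Full-scale range = 1.68 V − (0.28 V) = 1.4 V.
N ≥ (83.3 − 1.76)/6.02 = 13.545 → N_min = 14.
One LSB is 1.4 V / 16384 = 85.4 µV.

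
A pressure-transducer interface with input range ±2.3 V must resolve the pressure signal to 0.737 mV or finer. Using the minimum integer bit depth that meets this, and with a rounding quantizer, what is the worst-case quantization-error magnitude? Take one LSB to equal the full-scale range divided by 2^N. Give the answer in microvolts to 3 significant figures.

The full-scale span is 2.3 − (-2.3) = 4.6 V.
4.6 V / 0.737 mV = 6242. Since 2^12 = 4096 and 2^13 = 8192, N = 13.
LSB = 4.6 V ÷ 2^13 = 4.6/8192 V = 0.56152 mV.
Max error for round-to-nearest is LSB/2 = 281 µV.

281 µV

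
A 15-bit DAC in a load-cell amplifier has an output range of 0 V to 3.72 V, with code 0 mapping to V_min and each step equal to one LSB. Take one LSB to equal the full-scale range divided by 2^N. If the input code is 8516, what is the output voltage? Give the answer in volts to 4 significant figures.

Span = 3.72 V. LSB = 3.72 V / 2^15.
V_out = 0 + 8516 × (3.72/32768) V
      = 0 V + 0.966782 V = 0.966782 V.

0.9668 V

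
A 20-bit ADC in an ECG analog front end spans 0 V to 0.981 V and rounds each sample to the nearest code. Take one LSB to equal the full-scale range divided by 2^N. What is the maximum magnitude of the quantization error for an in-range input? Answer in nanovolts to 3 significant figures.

V_FS = 0.981 V.
LSB = 0.981 V ÷ 2^20 = 0.981/1048576 V = 0.93555 µV.
|e|_max = LSB/2 = 468 nV.

468 nV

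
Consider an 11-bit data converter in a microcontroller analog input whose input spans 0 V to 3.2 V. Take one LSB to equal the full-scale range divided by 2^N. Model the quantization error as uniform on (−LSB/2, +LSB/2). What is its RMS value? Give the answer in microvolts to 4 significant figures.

Span = 3.2 V.
One LSB is 3.2 V / 2048 = 1.56250 mV.
For a uniform distribution on [−LSB/2, +LSB/2], V_rms = LSB/√12 = 1.56250 mV/3.4641 = 451.1 µV.

451.1 µV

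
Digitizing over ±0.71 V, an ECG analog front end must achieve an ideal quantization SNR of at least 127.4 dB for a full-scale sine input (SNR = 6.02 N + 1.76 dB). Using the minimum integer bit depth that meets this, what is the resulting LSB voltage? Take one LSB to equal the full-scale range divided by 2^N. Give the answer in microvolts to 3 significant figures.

The full-scale span is 0.71 − (-0.71) = 1.42 V.
6.02 N + 1.76 ≥ 127.4 gives N ≥ 20.870, so the minimum integer is 21.
Step size = 1.42/2097152 V = 0.677 µV.

0.677 µV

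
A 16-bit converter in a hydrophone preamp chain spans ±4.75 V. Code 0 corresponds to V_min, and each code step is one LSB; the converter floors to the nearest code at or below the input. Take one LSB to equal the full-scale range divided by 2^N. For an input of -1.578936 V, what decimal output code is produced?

21875

Full-scale range = 4.75 V − (-4.75 V) = 9.5 V. LSB = 9.5 V / 2^16 ≈ 145.0 µV.
code = ⌊(V_in − V_min)/LSB⌋ = ⌊(V_in − V_min) × 2^16 / range⌋
     = ⌊(-1.578936 − (-4.75)) × 65536 / 9.5⌋ = ⌊3.171064 × 65536/9.5⌋
     = ⌊21875.668⌋ = 21875.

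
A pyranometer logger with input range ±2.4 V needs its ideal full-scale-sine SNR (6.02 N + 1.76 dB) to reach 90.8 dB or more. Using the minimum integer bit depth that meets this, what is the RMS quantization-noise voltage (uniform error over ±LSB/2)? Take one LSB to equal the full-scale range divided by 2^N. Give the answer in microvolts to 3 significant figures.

42.3 µV

Range = 2.4 − (-2.4) = 4.8 V.
N ≥ (90.8 − 1.76)/6.02 = 14.791 → N_min = 15.
LSB = 4.8 V / 2^15 = 146.48 µV.
σ_q = LSB/√12 = 146.48 µV/3.4641 = 42.3 µV.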